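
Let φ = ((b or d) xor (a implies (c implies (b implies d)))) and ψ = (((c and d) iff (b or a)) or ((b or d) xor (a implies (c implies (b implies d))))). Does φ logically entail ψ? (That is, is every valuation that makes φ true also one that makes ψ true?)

a | b | c | d | φ | ψ
- | - | - | - | - | -
0 | 0 | 0 | 0 | 1 | 1
0 | 0 | 0 | 1 | 0 | 1
0 | 0 | 1 | 0 | 1 | 1
0 | 0 | 1 | 1 | 0 | 0
0 | 1 | 0 | 0 | 0 | 0
0 | 1 | 0 | 1 | 0 | 0
0 | 1 | 1 | 0 | 0 | 0
0 | 1 | 1 | 1 | 0 | 1
1 | 0 | 0 | 0 | 1 | 1
1 | 0 | 0 | 1 | 0 | 0
1 | 0 | 1 | 0 | 1 | 1
1 | 0 | 1 | 1 | 0 | 1
1 | 1 | 0 | 0 | 0 | 0
1 | 1 | 0 | 1 | 0 | 0
1 | 1 | 1 | 0 | 1 | 1
1 | 1 | 1 | 1 | 0 | 1
In every row where φ is true, ψ is also true, so φ ⊨ ψ.

yes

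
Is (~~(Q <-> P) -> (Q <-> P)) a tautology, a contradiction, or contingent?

tautology

P | Q | (Q <-> P) | ~(Q <-> P) | ~~(Q <-> P) | (~~(Q <-> P) -> (Q <-> P))
- | - | --------- | ---------- | ----------- | --------------------------
0 | 0 |     1     |     0      |      1      |             1             
0 | 1 |     0     |     1      |      0      |             1             
1 | 0 |     0     |     1      |      0      |             1             
1 | 1 |     1     |     0      |      1      |             1             
Every row is 1, so the formula is a tautology.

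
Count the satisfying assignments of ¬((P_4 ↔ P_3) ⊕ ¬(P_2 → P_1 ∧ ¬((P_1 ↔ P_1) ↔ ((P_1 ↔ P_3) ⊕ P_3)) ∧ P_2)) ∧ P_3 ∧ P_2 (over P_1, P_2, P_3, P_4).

P_1 | P_2 | P_3 | P_4 | φ
--- | --- | --- | --- | -
 T  |  T  |  T  |  T  | F
 T  |  T  |  T  |  F  | T
 T  |  T  |  F  |  T  | F
 T  |  T  |  F  |  F  | F
 T  |  F  |  T  |  T  | F
 T  |  F  |  T  |  F  | F
 T  |  F  |  F  |  T  | F
 T  |  F  |  F  |  F  | F
 F  |  T  |  T  |  T  | T
 F  |  T  |  T  |  F  | F
 F  |  T  |  F  |  T  | F
 F  |  T  |  F  |  F  | F
 F  |  F  |  T  |  T  | F
 F  |  F  |  T  |  F  | F
 F  |  F  |  F  |  T  | F
 F  |  F  |  F  |  F  | F
The formula is true on 2 of the 16 rows.

2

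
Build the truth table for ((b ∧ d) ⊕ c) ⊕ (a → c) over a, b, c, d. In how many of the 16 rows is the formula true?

6

a | b | c | d | (((b ∧ d) ⊕ c) ⊕ (a → c))
- | - | - | - | -------------------------
0 | 0 | 0 | 0 |             1            
0 | 0 | 0 | 1 |             1            
0 | 0 | 1 | 0 |             0            
0 | 0 | 1 | 1 |             0            
0 | 1 | 0 | 0 |             1            
0 | 1 | 0 | 1 |             0            
0 | 1 | 1 | 0 |             0            
0 | 1 | 1 | 1 |             1            
1 | 0 | 0 | 0 |             0            
1 | 0 | 0 | 1 |             0            
1 | 0 | 1 | 0 |             0            
1 | 0 | 1 | 1 |             0            
1 | 1 | 0 | 0 |             0            
1 | 1 | 0 | 1 |             1            
1 | 1 | 1 | 0 |             0            
1 | 1 | 1 | 1 |             1            
The formula is true on 6 of the 16 rows.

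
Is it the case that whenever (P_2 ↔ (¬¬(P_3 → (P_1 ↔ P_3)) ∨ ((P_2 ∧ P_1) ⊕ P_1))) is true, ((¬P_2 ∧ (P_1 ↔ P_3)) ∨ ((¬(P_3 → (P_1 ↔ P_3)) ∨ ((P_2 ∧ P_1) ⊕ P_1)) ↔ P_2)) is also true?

no

 P_1    P_2    P_3   |    φ      ψ  
 True   True   True  |   True  False
 True   True  False  |   True  False
 True  False   True  |  False   True
 True  False  False  |  False  False
False   True   True  |  False   True
False   True  False  |   True  False
False  False   True  |   True  False
False  False  False  |  False   True
At P_1=True, P_2=True, P_3=True we have φ true but ψ false, so φ does not entail ψ.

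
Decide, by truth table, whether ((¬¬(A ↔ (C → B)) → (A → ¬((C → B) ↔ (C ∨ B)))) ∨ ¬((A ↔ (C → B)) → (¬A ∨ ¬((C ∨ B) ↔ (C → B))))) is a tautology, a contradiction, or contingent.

A  B  C  |  φ
0  0  0  |  1
0  0  1  |  1
0  1  0  |  1
0  1  1  |  1
1  0  0  |  1
1  0  1  |  1
1  1  0  |  1
1  1  1  |  1
Every row is 1, so the formula is a tautology.

tautology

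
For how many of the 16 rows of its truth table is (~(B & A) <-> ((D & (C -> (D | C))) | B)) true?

8

A  B  C  D  |  φ
1  1  1  1  |  0
1  1  1  0  |  0
1  1  0  1  |  0
1  1  0  0  |  0
1  0  1  1  |  1
1  0  1  0  |  0
1  0  0  1  |  1
1  0  0  0  |  0
0  1  1  1  |  1
0  1  1  0  |  1
0  1  0  1  |  1
0  1  0  0  |  1
0  0  1  1  |  1
0  0  1  0  |  0
0  0  0  1  |  1
0  0  0  0  |  0
The formula is true on 8 of the 16 rows.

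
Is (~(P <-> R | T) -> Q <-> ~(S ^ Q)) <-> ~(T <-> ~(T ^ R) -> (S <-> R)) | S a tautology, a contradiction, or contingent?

contingent

P | Q | R | S | T || φ
1 | 1 | 1 | 1 | 1 || 1
1 | 1 | 1 | 1 | 0 || 1
1 | 1 | 1 | 0 | 1 || 0
1 | 1 | 1 | 0 | 0 || 0
1 | 1 | 0 | 1 | 1 || 1
1 | 1 | 0 | 1 | 0 || 1
1 | 1 | 0 | 0 | 1 || 1
1 | 1 | 0 | 0 | 0 || 0
1 | 0 | 1 | 1 | 1 || 0
1 | 0 | 1 | 1 | 0 || 0
1 | 0 | 1 | 0 | 1 || 1
1 | 0 | 1 | 0 | 0 || 1
1 | 0 | 0 | 1 | 1 || 0
1 | 0 | 0 | 1 | 0 || 1
1 | 0 | 0 | 0 | 1 || 0
1 | 0 | 0 | 0 | 0 || 0
0 | 1 | 1 | 1 | 1 || 1
0 | 1 | 1 | 1 | 0 || 1
0 | 1 | 1 | 0 | 1 || 0
0 | 1 | 1 | 0 | 0 || 0
0 | 1 | 0 | 1 | 1 || 1
0 | 1 | 0 | 1 | 0 || 1
0 | 1 | 0 | 0 | 1 || 1
0 | 1 | 0 | 0 | 0 || 0
0 | 0 | 1 | 1 | 1 || 1
0 | 0 | 1 | 1 | 0 || 1
0 | 0 | 1 | 0 | 1 || 0
0 | 0 | 1 | 0 | 0 || 0
0 | 0 | 0 | 1 | 1 || 1
0 | 0 | 0 | 1 | 0 || 0
0 | 0 | 0 | 0 | 1 || 1
0 | 0 | 0 | 0 | 0 || 1
18 of 32 rows are 1, so the formula is contingent.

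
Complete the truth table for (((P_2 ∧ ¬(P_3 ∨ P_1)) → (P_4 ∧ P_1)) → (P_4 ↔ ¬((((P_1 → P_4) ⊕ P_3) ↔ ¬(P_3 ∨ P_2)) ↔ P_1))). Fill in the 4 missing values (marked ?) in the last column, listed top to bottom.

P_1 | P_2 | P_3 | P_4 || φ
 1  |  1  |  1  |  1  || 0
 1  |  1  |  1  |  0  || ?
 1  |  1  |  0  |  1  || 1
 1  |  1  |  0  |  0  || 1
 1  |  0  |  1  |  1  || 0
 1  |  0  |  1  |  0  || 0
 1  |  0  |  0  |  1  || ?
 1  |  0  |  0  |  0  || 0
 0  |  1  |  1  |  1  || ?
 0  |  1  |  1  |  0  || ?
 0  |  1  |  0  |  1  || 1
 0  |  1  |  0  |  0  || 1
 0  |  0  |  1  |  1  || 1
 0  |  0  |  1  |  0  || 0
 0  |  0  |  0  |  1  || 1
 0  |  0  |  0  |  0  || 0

0, 0, 1, 0

Row P_1=1, P_2=1, P_3=1, P_4=0: ((P_2 ∧ ¬(P_3 ∨ P_1)) → (P_4 ∧ P_1)) = 1, (P_4 ↔ ¬((((P_1 → P_4) ⊕ P_3) ↔ ¬(P_3 ∨ P_2)) ↔ P_1)) = 0, so the formula = 0.
Row P_1=1, P_2=0, P_3=0, P_4=1: ((P_2 ∧ ¬(P_3 ∨ P_1)) → (P_4 ∧ P_1)) = 1, (P_4 ↔ ¬((((P_1 → P_4) ⊕ P_3) ↔ ¬(P_3 ∨ P_2)) ↔ P_1)) = 0, so the formula = 0.
Row P_1=0, P_2=1, P_3=1, P_4=1: ((P_2 ∧ ¬(P_3 ∨ P_1)) → (P_4 ∧ P_1)) = 1, (P_4 ↔ ¬((((P_1 → P_4) ⊕ P_3) ↔ ¬(P_3 ∨ P_2)) ↔ P_1)) = 1, so the formula = 1.
Row P_1=0, P_2=1, P_3=1, P_4=0: ((P_2 ∧ ¬(P_3 ∨ P_1)) → (P_4 ∧ P_1)) = 1, (P_4 ↔ ¬((((P_1 → P_4) ⊕ P_3) ↔ ¬(P_3 ∨ P_2)) ↔ P_1)) = 0, so the formula = 0.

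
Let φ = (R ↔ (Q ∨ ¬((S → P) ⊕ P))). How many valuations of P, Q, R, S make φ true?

8

P | Q | R | S | (R ↔ (Q ∨ ¬((S → P) ⊕ P)))
- | - | - | - | --------------------------
T | T | T | T |             T             
T | T | T | F |             T             
T | T | F | T |             F             
T | T | F | F |             F             
T | F | T | T |             T             
T | F | T | F |             T             
T | F | F | T |             F             
T | F | F | F |             F             
F | T | T | T |             T             
F | T | T | F |             T             
F | T | F | T |             F             
F | T | F | F |             F             
F | F | T | T |             T             
F | F | T | F |             F             
F | F | F | T |             F             
F | F | F | F |             T             
The formula is true on 8 of the 16 rows.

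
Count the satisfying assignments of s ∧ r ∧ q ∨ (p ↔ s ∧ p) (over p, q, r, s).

p  q  r  s  |  (s ∧ r ∧ q)  (s ∧ p)  (p ↔ (s ∧ p))  ((s ∧ r ∧ q) ∨ (p ↔ (s ∧ p)))
1  1  1  1  |       1          1           1                      1              
1  1  1  0  |       0          0           0                      0              
1  1  0  1  |       0          1           1                      1              
1  1  0  0  |       0          0           0                      0              
1  0  1  1  |       0          1           1                      1              
1  0  1  0  |       0          0           0                      0              
1  0  0  1  |       0          1           1                      1              
1  0  0  0  |       0          0           0                      0              
0  1  1  1  |       1          0           1                      1              
0  1  1  0  |       0          0           1                      1              
0  1  0  1  |       0          0           1                      1              
0  1  0  0  |       0          0           1                      1              
0  0  1  1  |       0          0           1                      1              
0  0  1  0  |       0          0           1                      1              
0  0  0  1  |       0          0           1                      1              
0  0  0  0  |       0          0           1                      1              
The formula is true on 12 of the 16 rows.

12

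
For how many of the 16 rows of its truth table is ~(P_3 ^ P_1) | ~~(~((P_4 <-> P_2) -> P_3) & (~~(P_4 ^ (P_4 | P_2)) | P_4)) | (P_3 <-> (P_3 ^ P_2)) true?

13

P_1  P_2  P_3  P_4  |  φ
 1    1    1    1   |  1
 1    1    1    0   |  1
 1    1    0    1   |  1
 1    1    0    0   |  0
 1    0    1    1   |  1
 1    0    1    0   |  1
 1    0    0    1   |  1
 1    0    0    0   |  1
 0    1    1    1   |  0
 0    1    1    0   |  0
 0    1    0    1   |  1
 0    1    0    0   |  1
 0    0    1    1   |  1
 0    0    1    0   |  1
 0    0    0    1   |  1
 0    0    0    0   |  1
The formula is true on 13 of the 16 rows.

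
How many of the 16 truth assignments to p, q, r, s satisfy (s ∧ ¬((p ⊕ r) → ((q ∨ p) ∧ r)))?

3

  p   |   q   |   r   |   s   | (p ⊕ r) | (q ∨ p) | ((q ∨ p) ∧ r) | ((p ⊕ r) → ((q ∨ p) ∧ r)) | ¬((p ⊕ r) → ((q ∨ p) ∧ r)) |   φ  
----- | ----- | ----- | ----- | ------- | ------- | ------------- | ------------------------- | -------------------------- | -----
 True |  True |  True |  True |  False  |   True  |      True     |            True           |           False            | False
 True |  True |  True | False |  False  |   True  |      True     |            True           |           False            | False
 True |  True | False |  True |   True  |   True  |     False     |           False           |            True            |  True
 True |  True | False | False |   True  |   True  |     False     |           False           |            True            | False
 True | False |  True |  True |  False  |   True  |      True     |            True           |           False            | False
 True | False |  True | False |  False  |   True  |      True     |            True           |           False            | False
 True | False | False |  True |   True  |   True  |     False     |           False           |            True            |  True
 True | False | False | False |   True  |   True  |     False     |           False           |            True            | False
False |  True |  True |  True |   True  |   True  |      True     |            True           |           False            | False
False |  True |  True | False |   True  |   True  |      True     |            True           |           False            | False
False |  True | False |  True |  False  |   True  |     False     |            True           |           False            | False
False |  True | False | False |  False  |   True  |     False     |            True           |           False            | False
False | False |  True |  True |   True  |  False  |     False     |           False           |            True            |  True
False | False |  True | False |   True  |  False  |     False     |           False           |            True            | False
False | False | False |  True |  False  |  False  |     False     |            True           |           False            | False
False | False | False | False |  False  |  False  |     False     |            True           |           False            | False
The formula is true on 3 of the 16 rows.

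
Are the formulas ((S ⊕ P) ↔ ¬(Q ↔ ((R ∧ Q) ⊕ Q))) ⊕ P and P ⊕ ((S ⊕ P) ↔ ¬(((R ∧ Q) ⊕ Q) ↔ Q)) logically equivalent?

  P   |   Q   |   R   |   S   ||   φ   |   ψ  
 True |  True |  True |  True ||  True |  True
 True |  True |  True | False || False | False
 True |  True | False |  True || False | False
 True |  True | False | False ||  True |  True
 True | False |  True |  True || False | False
 True | False |  True | False ||  True |  True
 True | False | False |  True || False | False
 True | False | False | False ||  True |  True
False |  True |  True |  True ||  True |  True
False |  True |  True | False || False | False
False |  True | False |  True || False | False
False |  True | False | False ||  True |  True
False | False |  True |  True || False | False
False | False |  True | False ||  True |  True
False | False | False |  True || False | False
False | False | False | False ||  True |  True
The columns for φ and ψ agree on every row, so they are logically equivalent.

equivalent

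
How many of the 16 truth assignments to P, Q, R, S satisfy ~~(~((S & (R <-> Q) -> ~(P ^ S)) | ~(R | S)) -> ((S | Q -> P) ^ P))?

14

P  Q  R  S     (R <-> Q)  (S & (R <-> Q))  (P ^ S)  ~(P ^ S)  (R | S)  ~(R | S)  (S | Q)  ((S | Q) -> P)  (((S | Q) -> P) ^ P)  φ
T  T  T  T         T             T            F        T         T        F         T           T                  F            T
T  T  T  F         T             F            T        F         T        F         T           T                  F            T
T  T  F  T         F             F            F        T         T        F         T           T                  F            T
T  T  F  F         F             F            T        F         F        T         T           T                  F            T
T  F  T  T         F             F            F        T         T        F         T           T                  F            T
T  F  T  F         F             F            T        F         T        F         F           T                  F            T
T  F  F  T         T             T            F        T         T        F         T           T                  F            T
T  F  F  F         T             F            T        F         F        T         F           T                  F            T
F  T  T  T         T             T            T        F         T        F         T           F                  F            F
F  T  T  F         T             F            F        T         T        F         T           F                  F            T
F  T  F  T         F             F            T        F         T        F         T           F                  F            T
F  T  F  F         F             F            F        T         F        T         T           F                  F            T
F  F  T  T         F             F            T        F         T        F         T           F                  F            T
F  F  T  F         F             F            F        T         T        F         F           T                  T            T
F  F  F  T         T             T            T        F         T        F         T           F                  F            F
F  F  F  F         T             F            F        T         F        T         F           T                  T            T
The formula is true on 14 of the 16 rows.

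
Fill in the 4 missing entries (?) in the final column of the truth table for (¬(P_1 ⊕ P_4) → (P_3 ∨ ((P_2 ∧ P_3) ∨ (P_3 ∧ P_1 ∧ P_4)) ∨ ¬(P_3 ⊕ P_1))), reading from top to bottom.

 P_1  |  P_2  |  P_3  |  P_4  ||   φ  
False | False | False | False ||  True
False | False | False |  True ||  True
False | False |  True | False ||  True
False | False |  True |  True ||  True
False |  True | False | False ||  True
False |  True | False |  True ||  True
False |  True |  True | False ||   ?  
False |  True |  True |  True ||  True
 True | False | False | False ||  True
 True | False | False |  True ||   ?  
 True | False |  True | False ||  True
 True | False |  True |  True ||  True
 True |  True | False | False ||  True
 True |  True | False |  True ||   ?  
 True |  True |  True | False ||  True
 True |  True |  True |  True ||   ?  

Row P_1=False, P_2=True, P_3=True, P_4=False: ¬(P_1 ⊕ P_4) = True, (P_3 ∨ ((P_2 ∧ P_3) ∨ (P_3 ∧ P_1 ∧ P_4)) ∨ ¬(P_3 ⊕ P_1)) = True, so the formula = True.
Row P_1=True, P_2=False, P_3=False, P_4=True: ¬(P_1 ⊕ P_4) = True, (P_3 ∨ ((P_2 ∧ P_3) ∨ (P_3 ∧ P_1 ∧ P_4)) ∨ ¬(P_3 ⊕ P_1)) = False, so the formula = False.
Row P_1=True, P_2=True, P_3=False, P_4=True: ¬(P_1 ⊕ P_4) = True, (P_3 ∨ ((P_2 ∧ P_3) ∨ (P_3 ∧ P_1 ∧ P_4)) ∨ ¬(P_3 ⊕ P_1)) = False, so the formula = False.
Row P_1=True, P_2=True, P_3=True, P_4=True: ¬(P_1 ⊕ P_4) = True, (P_3 ∨ ((P_2 ∧ P_3) ∨ (P_3 ∧ P_1 ∧ P_4)) ∨ ¬(P_3 ⊕ P_1)) = True, so the formula = True.

True, False, False, True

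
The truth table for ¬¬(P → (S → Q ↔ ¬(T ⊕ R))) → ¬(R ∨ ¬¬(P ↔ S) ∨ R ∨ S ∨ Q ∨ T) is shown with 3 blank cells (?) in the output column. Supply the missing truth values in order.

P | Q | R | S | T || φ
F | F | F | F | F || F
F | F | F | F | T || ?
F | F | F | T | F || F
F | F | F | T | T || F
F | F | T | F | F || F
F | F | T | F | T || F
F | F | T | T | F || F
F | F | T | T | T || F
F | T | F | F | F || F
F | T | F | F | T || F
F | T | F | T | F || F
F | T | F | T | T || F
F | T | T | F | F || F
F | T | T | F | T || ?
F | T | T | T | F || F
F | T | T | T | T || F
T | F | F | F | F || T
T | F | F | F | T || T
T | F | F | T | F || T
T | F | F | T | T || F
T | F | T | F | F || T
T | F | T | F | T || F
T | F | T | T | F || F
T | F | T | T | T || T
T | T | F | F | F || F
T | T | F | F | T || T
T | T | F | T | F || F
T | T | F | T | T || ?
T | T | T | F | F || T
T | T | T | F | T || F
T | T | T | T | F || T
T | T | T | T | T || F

F, F, T

Row P=F, Q=F, R=F, S=F, T=T: ¬¬(P → (S → Q ↔ ¬(T ⊕ R))) = T, ¬(R ∨ ¬¬(P ↔ S) ∨ R ∨ S ∨ Q ∨ T) = F, so the formula = F.
Row P=F, Q=T, R=T, S=F, T=T: ¬¬(P → (S → Q ↔ ¬(T ⊕ R))) = T, ¬(R ∨ ¬¬(P ↔ S) ∨ R ∨ S ∨ Q ∨ T) = F, so the formula = F.
Row P=T, Q=T, R=F, S=T, T=T: ¬¬(P → (S → Q ↔ ¬(T ⊕ R))) = F, ¬(R ∨ ¬¬(P ↔ S) ∨ R ∨ S ∨ Q ∨ T) = F, so the formula = T.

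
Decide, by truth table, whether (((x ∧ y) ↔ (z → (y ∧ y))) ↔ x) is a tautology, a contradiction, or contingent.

  x      y      z    |  (x ∧ y)  (y ∧ y)  (z → (y ∧ y))  ((x ∧ y) ↔ (z → (y ∧ y)))    φ  
False  False  False  |   False    False        True                False             True
False  False   True  |   False    False       False                 True            False
False   True  False  |   False     True        True                False             True
False   True   True  |   False     True        True                False             True
 True  False  False  |   False    False        True                False            False
 True  False   True  |   False    False       False                 True             True
 True   True  False  |    True     True        True                 True             True
 True   True   True  |    True     True        True                 True             True
6 of 8 rows are True, so the formula is contingent.

contingent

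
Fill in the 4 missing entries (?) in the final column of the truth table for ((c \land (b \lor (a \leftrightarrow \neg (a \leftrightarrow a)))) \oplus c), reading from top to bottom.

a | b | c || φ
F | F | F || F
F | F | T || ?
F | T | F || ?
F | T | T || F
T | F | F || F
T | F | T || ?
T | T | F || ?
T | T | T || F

Row a=F, b=F, c=T: (c \land (b \lor (a \leftrightarrow \neg (a \leftrightarrow a)))) = T, so the formula = F.
Row a=F, b=T, c=F: (c \land (b \lor (a \leftrightarrow \neg (a \leftrightarrow a)))) = F, so the formula = F.
Row a=T, b=F, c=T: (c \land (b \lor (a \leftrightarrow \neg (a \leftrightarrow a)))) = F, so the formula = T.
Row a=T, b=T, c=F: (c \land (b \lor (a \leftrightarrow \neg (a \leftrightarrow a)))) = F, so the formula = F.

F, F, T, F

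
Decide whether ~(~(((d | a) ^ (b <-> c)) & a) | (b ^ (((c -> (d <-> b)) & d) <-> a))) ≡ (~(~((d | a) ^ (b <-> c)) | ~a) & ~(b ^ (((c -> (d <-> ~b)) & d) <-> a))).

not equivalent

  a   |   b   |   c   |   d   |   φ   |   ψ  
----- | ----- | ----- | ----- | ----- | -----
 True |  True |  True |  True | False | False
 True |  True |  True | False | False | False
 True |  True | False |  True |  True |  True
 True |  True | False | False | False | False
 True | False |  True |  True |  True | False
 True | False |  True | False |  True |  True
 True | False | False |  True | False | False
 True | False | False | False | False | False
False |  True |  True |  True | False | False
False |  True |  True | False | False | False
False |  True | False |  True | False | False
False |  True | False | False | False | False
False | False |  True |  True | False | False
False | False |  True | False | False | False
False | False | False |  True | False | False
False | False | False | False | False | False
The columns differ at a=True, b=False, c=True, d=True (φ=True, ψ=False), so they are not equivalent.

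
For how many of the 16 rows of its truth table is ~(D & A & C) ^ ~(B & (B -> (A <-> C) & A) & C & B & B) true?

A | B | C | D || (D & A & C) | ~(D & A & C) | (A <-> C) | ((A <-> C) & A) | (B -> ((A <-> C) & A)) | (B & (B -> ((A <-> C) & A))) | φ
F | F | F | F ||      F      |      T       |     T     |        F        |           T            |              F               | F
F | F | F | T ||      F      |      T       |     T     |        F        |           T            |              F               | F
F | F | T | F ||      F      |      T       |     F     |        F        |           T            |              F               | F
F | F | T | T ||      F      |      T       |     F     |        F        |           T            |              F               | F
F | T | F | F ||      F      |      T       |     T     |        F        |           F            |              F               | F
F | T | F | T ||      F      |      T       |     T     |        F        |           F            |              F               | F
F | T | T | F ||      F      |      T       |     F     |        F        |           F            |              F               | F
F | T | T | T ||      F      |      T       |     F     |        F        |           F            |              F               | F
T | F | F | F ||      F      |      T       |     F     |        F        |           T            |              F               | F
T | F | F | T ||      F      |      T       |     F     |        F        |           T            |              F               | F
T | F | T | F ||      F      |      T       |     T     |        T        |           T            |              F               | F
T | F | T | T ||      T      |      F       |     T     |        T        |           T            |              F               | T
T | T | F | F ||      F      |      T       |     F     |        F        |           F            |              F               | F
T | T | F | T ||      F      |      T       |     F     |        F        |           F            |              F               | F
T | T | T | F ||      F      |      T       |     T     |        T        |           T            |              T               | T
T | T | T | T ||      T      |      F       |     T     |        T        |           T            |              T               | F
The formula is true on 2 of the 16 rows.

2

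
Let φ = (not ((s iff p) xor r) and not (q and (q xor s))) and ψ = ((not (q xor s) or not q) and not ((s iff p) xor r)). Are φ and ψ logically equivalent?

equivalent

p  q  r  s  |  φ  ψ
T  T  T  T  |  T  T
T  T  T  F  |  F  F
T  T  F  T  |  F  F
T  T  F  F  |  F  F
T  F  T  T  |  T  T
T  F  T  F  |  F  F
T  F  F  T  |  F  F
T  F  F  F  |  T  T
F  T  T  T  |  F  F
F  T  T  F  |  F  F
F  T  F  T  |  T  T
F  T  F  F  |  F  F
F  F  T  T  |  F  F
F  F  T  F  |  T  T
F  F  F  T  |  T  T
F  F  F  F  |  F  F
The columns for φ and ψ agree on every row, so they are logically equivalent.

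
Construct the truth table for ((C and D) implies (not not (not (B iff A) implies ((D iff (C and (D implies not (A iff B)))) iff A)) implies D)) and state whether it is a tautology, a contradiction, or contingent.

tautology

A  B  C  D  |  φ
T  T  T  T  |  T
T  T  T  F  |  T
T  T  F  T  |  T
T  T  F  F  |  T
T  F  T  T  |  T
T  F  T  F  |  T
T  F  F  T  |  T
T  F  F  F  |  T
F  T  T  T  |  T
F  T  T  F  |  T
F  T  F  T  |  T
F  T  F  F  |  T
F  F  T  T  |  T
F  F  T  F  |  T
F  F  F  T  |  T
F  F  F  F  |  T
Every row is T, so the formula is a tautology.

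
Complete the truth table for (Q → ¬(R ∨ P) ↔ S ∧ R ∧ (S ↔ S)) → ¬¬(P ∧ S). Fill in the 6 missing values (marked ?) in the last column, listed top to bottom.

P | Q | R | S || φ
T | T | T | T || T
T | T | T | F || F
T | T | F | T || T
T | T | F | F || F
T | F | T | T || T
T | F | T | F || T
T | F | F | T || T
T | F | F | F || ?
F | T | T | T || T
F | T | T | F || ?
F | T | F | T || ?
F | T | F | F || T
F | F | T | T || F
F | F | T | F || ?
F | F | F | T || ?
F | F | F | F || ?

Row P=T, Q=F, R=F, S=F: (Q → ¬(R ∨ P) ↔ S ∧ R ∧ (S ↔ S)) = F, ¬¬(P ∧ S) = F, so the formula = T.
Row P=F, Q=T, R=T, S=F: (Q → ¬(R ∨ P) ↔ S ∧ R ∧ (S ↔ S)) = T, ¬¬(P ∧ S) = F, so the formula = F.
Row P=F, Q=T, R=F, S=T: (Q → ¬(R ∨ P) ↔ S ∧ R ∧ (S ↔ S)) = F, ¬¬(P ∧ S) = F, so the formula = T.
Row P=F, Q=F, R=T, S=F: (Q → ¬(R ∨ P) ↔ S ∧ R ∧ (S ↔ S)) = F, ¬¬(P ∧ S) = F, so the formula = T.
Row P=F, Q=F, R=F, S=T: (Q → ¬(R ∨ P) ↔ S ∧ R ∧ (S ↔ S)) = F, ¬¬(P ∧ S) = F, so the formula = T.
Row P=F, Q=F, R=F, S=F: (Q → ¬(R ∨ P) ↔ S ∧ R ∧ (S ↔ S)) = F, ¬¬(P ∧ S) = F, so the formula = T.

T, F, T, T, T, T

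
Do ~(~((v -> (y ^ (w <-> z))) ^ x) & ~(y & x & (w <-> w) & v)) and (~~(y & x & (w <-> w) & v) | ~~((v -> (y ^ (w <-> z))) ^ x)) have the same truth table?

equivalent

x | y | z | w | v || φ | ψ
T | T | T | T | T || T | T
T | T | T | T | F || F | F
T | T | T | F | T || T | T
T | T | T | F | F || F | F
T | T | F | T | T || T | T
T | T | F | T | F || F | F
T | T | F | F | T || T | T
T | T | F | F | F || F | F
T | F | T | T | T || F | F
T | F | T | T | F || F | F
T | F | T | F | T || T | T
T | F | T | F | F || F | F
T | F | F | T | T || T | T
T | F | F | T | F || F | F
T | F | F | F | T || F | F
T | F | F | F | F || F | F
F | T | T | T | T || F | F
F | T | T | T | F || T | T
F | T | T | F | T || T | T
F | T | T | F | F || T | T
F | T | F | T | T || T | T
F | T | F | T | F || T | T
F | T | F | F | T || F | F
F | T | F | F | F || T | T
F | F | T | T | T || T | T
F | F | T | T | F || T | T
F | F | T | F | T || F | F
F | F | T | F | F || T | T
F | F | F | T | T || F | F
F | F | F | T | F || T | T
F | F | F | F | T || T | T
F | F | F | F | F || T | T
The columns for φ and ψ agree on every row, so they are logically equivalent.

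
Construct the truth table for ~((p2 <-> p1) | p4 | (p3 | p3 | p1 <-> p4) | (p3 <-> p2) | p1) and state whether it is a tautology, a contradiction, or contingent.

p1 | p2 | p3 | p4 | φ
-- | -- | -- | -- | -
1  | 1  | 1  | 1  | 0
1  | 1  | 1  | 0  | 0
1  | 1  | 0  | 1  | 0
1  | 1  | 0  | 0  | 0
1  | 0  | 1  | 1  | 0
1  | 0  | 1  | 0  | 0
1  | 0  | 0  | 1  | 0
1  | 0  | 0  | 0  | 0
0  | 1  | 1  | 1  | 0
0  | 1  | 1  | 0  | 0
0  | 1  | 0  | 1  | 0
0  | 1  | 0  | 0  | 0
0  | 0  | 1  | 1  | 0
0  | 0  | 1  | 0  | 0
0  | 0  | 0  | 1  | 0
0  | 0  | 0  | 0  | 0
Every row is 0, so the formula is a contradiction.

contradiction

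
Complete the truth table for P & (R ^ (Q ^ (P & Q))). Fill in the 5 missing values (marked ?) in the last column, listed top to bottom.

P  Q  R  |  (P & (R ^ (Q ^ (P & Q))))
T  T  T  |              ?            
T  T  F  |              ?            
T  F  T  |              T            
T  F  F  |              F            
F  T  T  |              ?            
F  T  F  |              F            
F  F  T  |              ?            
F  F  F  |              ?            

Row P=T, Q=T, R=T: (R ^ (Q ^ (P & Q))) = T, so (P & (R ^ (Q ^ (P & Q)))) = T.
Row P=T, Q=T, R=F: (R ^ (Q ^ (P & Q))) = F, so (P & (R ^ (Q ^ (P & Q)))) = F.
Row P=F, Q=T, R=T: (R ^ (Q ^ (P & Q))) = F, so (P & (R ^ (Q ^ (P & Q)))) = F.
Row P=F, Q=F, R=T: (R ^ (Q ^ (P & Q))) = T, so (P & (R ^ (Q ^ (P & Q)))) = F.
Row P=F, Q=F, R=F: (R ^ (Q ^ (P & Q))) = F, so (P & (R ^ (Q ^ (P & Q)))) = F.

T, F, F, F, F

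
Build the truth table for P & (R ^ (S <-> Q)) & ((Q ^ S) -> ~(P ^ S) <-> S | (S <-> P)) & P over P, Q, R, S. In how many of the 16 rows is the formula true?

P | Q | R | S || φ
1 | 1 | 1 | 1 || 0
1 | 1 | 1 | 0 || 1
1 | 1 | 0 | 1 || 1
1 | 1 | 0 | 0 || 0
1 | 0 | 1 | 1 || 1
1 | 0 | 1 | 0 || 0
1 | 0 | 0 | 1 || 0
1 | 0 | 0 | 0 || 0
0 | 1 | 1 | 1 || 0
0 | 1 | 1 | 0 || 0
0 | 1 | 0 | 1 || 0
0 | 1 | 0 | 0 || 0
0 | 0 | 1 | 1 || 0
0 | 0 | 1 | 0 || 0
0 | 0 | 0 | 1 || 0
0 | 0 | 0 | 0 || 0
The formula is true on 3 of the 16 rows.

3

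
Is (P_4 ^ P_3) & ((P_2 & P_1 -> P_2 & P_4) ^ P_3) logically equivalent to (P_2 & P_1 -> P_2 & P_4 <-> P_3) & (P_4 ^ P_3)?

not equivalent

P_1  P_2  P_3  P_4  |  φ  ψ
 1    1    1    1   |  0  0
 1    1    1    0   |  1  0
 1    1    0    1   |  1  0
 1    1    0    0   |  0  0
 1    0    1    1   |  0  0
 1    0    1    0   |  0  1
 1    0    0    1   |  1  0
 1    0    0    0   |  0  0
 0    1    1    1   |  0  0
 0    1    1    0   |  0  1
 0    1    0    1   |  1  0
 0    1    0    0   |  0  0
 0    0    1    1   |  0  0
 0    0    1    0   |  0  1
 0    0    0    1   |  1  0
 0    0    0    0   |  0  0
The columns differ at P_1=1, P_2=1, P_3=1, P_4=0 (φ=1, ψ=0), so they are not equivalent.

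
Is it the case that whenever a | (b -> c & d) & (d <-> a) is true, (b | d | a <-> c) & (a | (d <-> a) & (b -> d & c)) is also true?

no

a | b | c | d || φ | ψ
T | T | T | T || T | T
T | T | T | F || T | T
T | T | F | T || T | F
T | T | F | F || T | F
T | F | T | T || T | T
T | F | T | F || T | T
T | F | F | T || T | F
T | F | F | F || T | F
F | T | T | T || F | F
F | T | T | F || F | F
F | T | F | T || F | F
F | T | F | F || F | F
F | F | T | T || F | F
F | F | T | F || T | F
F | F | F | T || F | F
F | F | F | F || T | T
At a=T, b=T, c=F, d=T we have φ true but ψ false, so φ does not entail ψ.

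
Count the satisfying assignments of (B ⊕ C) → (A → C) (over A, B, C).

A | B | C || (B ⊕ C) | (A → C) | ((B ⊕ C) → (A → C))
F | F | F ||    F    |    T    |          T         
F | F | T ||    T    |    T    |          T         
F | T | F ||    T    |    T    |          T         
F | T | T ||    F    |    T    |          T         
T | F | F ||    F    |    F    |          T         
T | F | T ||    T    |    T    |          T         
T | T | F ||    T    |    F    |          F         
T | T | T ||    F    |    T    |          T         
The formula is true on 7 of the 8 rows.

7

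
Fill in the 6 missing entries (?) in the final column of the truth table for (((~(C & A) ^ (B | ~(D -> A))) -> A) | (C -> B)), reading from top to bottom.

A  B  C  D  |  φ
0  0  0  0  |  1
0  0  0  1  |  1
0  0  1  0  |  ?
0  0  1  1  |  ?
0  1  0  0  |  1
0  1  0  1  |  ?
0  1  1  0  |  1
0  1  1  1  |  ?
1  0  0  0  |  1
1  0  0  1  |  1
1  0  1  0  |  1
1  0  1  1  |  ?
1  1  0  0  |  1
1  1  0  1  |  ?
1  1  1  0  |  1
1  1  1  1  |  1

Row A=0, B=0, C=1, D=0: ((~(C & A) ^ (B | ~(D -> A))) -> A) = 0, (C -> B) = 0, so the formula = 0.
Row A=0, B=0, C=1, D=1: ((~(C & A) ^ (B | ~(D -> A))) -> A) = 1, (C -> B) = 0, so the formula = 1.
Row A=0, B=1, C=0, D=1: ((~(C & A) ^ (B | ~(D -> A))) -> A) = 1, (C -> B) = 1, so the formula = 1.
Row A=0, B=1, C=1, D=1: ((~(C & A) ^ (B | ~(D -> A))) -> A) = 1, (C -> B) = 1, so the formula = 1.
Row A=1, B=0, C=1, D=1: ((~(C & A) ^ (B | ~(D -> A))) -> A) = 1, (C -> B) = 0, so the formula = 1.
Row A=1, B=1, C=0, D=1: ((~(C & A) ^ (B | ~(D -> A))) -> A) = 1, (C -> B) = 1, so the formula = 1.

0, 1, 1, 1, 1, 1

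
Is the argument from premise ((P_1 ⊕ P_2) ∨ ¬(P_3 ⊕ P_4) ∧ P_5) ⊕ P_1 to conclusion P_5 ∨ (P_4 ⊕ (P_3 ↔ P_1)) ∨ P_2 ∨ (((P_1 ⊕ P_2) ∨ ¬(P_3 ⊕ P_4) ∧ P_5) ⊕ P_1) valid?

 P_1    P_2    P_3    P_4    P_5   |    φ      ψ  
 True   True   True   True   True  |  False   True
 True   True   True   True  False  |   True   True
 True   True   True  False   True  |   True   True
 True   True   True  False  False  |   True   True
 True   True  False   True   True  |   True   True
 True   True  False   True  False  |   True   True
 True   True  False  False   True  |  False   True
 True   True  False  False  False  |   True   True
 True  False   True   True   True  |  False   True
 True  False   True   True  False  |  False  False
 True  False   True  False   True  |  False   True
 True  False   True  False  False  |  False   True
 True  False  False   True   True  |  False   True
 True  False  False   True  False  |  False   True
 True  False  False  False   True  |  False   True
 True  False  False  False  False  |  False  False
False   True   True   True   True  |   True   True
False   True   True   True  False  |   True   True
False   True   True  False   True  |   True   True
False   True   True  False  False  |   True   True
False   True  False   True   True  |   True   True
False   True  False   True  False  |   True   True
False   True  False  False   True  |   True   True
False   True  False  False  False  |   True   True
False  False   True   True   True  |   True   True
False  False   True   True  False  |  False   True
False  False   True  False   True  |  False   True
False  False   True  False  False  |  False  False
False  False  False   True   True  |  False   True
False  False  False   True  False  |  False  False
False  False  False  False   True  |   True   True
False  False  False  False  False  |  False   True
In every row where φ is true, ψ is also true, so φ ⊨ ψ.

yes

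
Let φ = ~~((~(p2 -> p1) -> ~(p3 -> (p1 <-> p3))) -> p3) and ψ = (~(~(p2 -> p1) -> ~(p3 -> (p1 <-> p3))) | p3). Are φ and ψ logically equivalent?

equivalent

p1  p2  p3  |  φ  ψ
T   T   T   |  T  T
T   T   F   |  F  F
T   F   T   |  T  T
T   F   F   |  F  F
F   T   T   |  T  T
F   T   F   |  T  T
F   F   T   |  T  T
F   F   F   |  F  F
The columns for φ and ψ agree on every row, so they are logically equivalent.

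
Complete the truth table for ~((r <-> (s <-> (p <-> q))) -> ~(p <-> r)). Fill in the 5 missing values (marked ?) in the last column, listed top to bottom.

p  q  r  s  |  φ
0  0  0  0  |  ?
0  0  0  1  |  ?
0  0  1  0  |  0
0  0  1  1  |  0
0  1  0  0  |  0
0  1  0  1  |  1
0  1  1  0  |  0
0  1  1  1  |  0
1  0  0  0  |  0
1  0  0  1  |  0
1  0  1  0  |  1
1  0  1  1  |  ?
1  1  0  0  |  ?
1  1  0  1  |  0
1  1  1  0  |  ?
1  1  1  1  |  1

Row p=0, q=0, r=0, s=0: (r <-> (s <-> (p <-> q))) = 1, ~(p <-> r) = 0, ((r <-> (s <-> (p <-> q))) -> ~(p <-> r)) = 0, so the formula = 1.
Row p=0, q=0, r=0, s=1: (r <-> (s <-> (p <-> q))) = 0, ~(p <-> r) = 0, ((r <-> (s <-> (p <-> q))) -> ~(p <-> r)) = 1, so the formula = 0.
Row p=1, q=0, r=1, s=1: (r <-> (s <-> (p <-> q))) = 0, ~(p <-> r) = 0, ((r <-> (s <-> (p <-> q))) -> ~(p <-> r)) = 1, so the formula = 0.
Row p=1, q=1, r=0, s=0: (r <-> (s <-> (p <-> q))) = 1, ~(p <-> r) = 1, ((r <-> (s <-> (p <-> q))) -> ~(p <-> r)) = 1, so the formula = 0.
Row p=1, q=1, r=1, s=0: (r <-> (s <-> (p <-> q))) = 0, ~(p <-> r) = 0, ((r <-> (s <-> (p <-> q))) -> ~(p <-> r)) = 1, so the formula = 0.

1, 0, 0, 0, 0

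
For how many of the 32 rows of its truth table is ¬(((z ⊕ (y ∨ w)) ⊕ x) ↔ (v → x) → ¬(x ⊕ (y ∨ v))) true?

x | y | z | w | v || φ
F | F | F | F | F || T
F | F | F | F | T || T
F | F | F | T | F || F
F | F | F | T | T || F
F | F | T | F | F || F
F | F | T | F | T || F
F | F | T | T | F || T
F | F | T | T | T || T
F | T | F | F | F || T
F | T | F | F | T || F
F | T | F | T | F || T
F | T | F | T | T || F
F | T | T | F | F || F
F | T | T | F | T || T
F | T | T | T | F || F
F | T | T | T | T || T
T | F | F | F | F || T
T | F | F | F | T || F
T | F | F | T | F || F
T | F | F | T | T || T
T | F | T | F | F || F
T | F | T | F | T || T
T | F | T | T | F || T
T | F | T | T | T || F
T | T | F | F | F || T
T | T | F | F | T || T
T | T | F | T | F || T
T | T | F | T | T || T
T | T | T | F | F || F
T | T | T | F | T || F
T | T | T | T | F || F
T | T | T | T | T || F
The formula is true on 16 of the 32 rows.

16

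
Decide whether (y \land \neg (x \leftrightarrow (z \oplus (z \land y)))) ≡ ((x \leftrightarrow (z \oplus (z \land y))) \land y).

not equivalent

x  y  z  |  φ  ψ
T  T  T  |  T  F
T  T  F  |  T  F
T  F  T  |  F  F
T  F  F  |  F  F
F  T  T  |  F  T
F  T  F  |  F  T
F  F  T  |  F  F
F  F  F  |  F  F
The columns differ at x=T, y=T, z=T (φ=T, ψ=F), so they are not equivalent.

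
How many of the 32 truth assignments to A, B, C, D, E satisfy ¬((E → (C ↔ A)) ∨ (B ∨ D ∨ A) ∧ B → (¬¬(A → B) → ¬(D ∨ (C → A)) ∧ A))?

22

A  B  C  D  E  |  φ
F  F  F  F  F  |  T
F  F  F  F  T  |  T
F  F  F  T  F  |  T
F  F  F  T  T  |  T
F  F  T  F  F  |  T
F  F  T  F  T  |  F
F  F  T  T  F  |  T
F  F  T  T  T  |  F
F  T  F  F  F  |  T
F  T  F  F  T  |  T
F  T  F  T  F  |  T
F  T  F  T  T  |  T
F  T  T  F  F  |  T
F  T  T  F  T  |  T
F  T  T  T  F  |  T
F  T  T  T  T  |  T
T  F  F  F  F  |  F
T  F  F  F  T  |  F
T  F  F  T  F  |  F
T  F  F  T  T  |  F
T  F  T  F  F  |  F
T  F  T  F  T  |  F
T  F  T  T  F  |  F
T  F  T  T  T  |  F
T  T  F  F  F  |  T
T  T  F  F  T  |  T
T  T  F  T  F  |  T
T  T  F  T  T  |  T
T  T  T  F  F  |  T
T  T  T  F  T  |  T
T  T  T  T  F  |  T
T  T  T  T  T  |  T
The formula is true on 22 of the 32 rows.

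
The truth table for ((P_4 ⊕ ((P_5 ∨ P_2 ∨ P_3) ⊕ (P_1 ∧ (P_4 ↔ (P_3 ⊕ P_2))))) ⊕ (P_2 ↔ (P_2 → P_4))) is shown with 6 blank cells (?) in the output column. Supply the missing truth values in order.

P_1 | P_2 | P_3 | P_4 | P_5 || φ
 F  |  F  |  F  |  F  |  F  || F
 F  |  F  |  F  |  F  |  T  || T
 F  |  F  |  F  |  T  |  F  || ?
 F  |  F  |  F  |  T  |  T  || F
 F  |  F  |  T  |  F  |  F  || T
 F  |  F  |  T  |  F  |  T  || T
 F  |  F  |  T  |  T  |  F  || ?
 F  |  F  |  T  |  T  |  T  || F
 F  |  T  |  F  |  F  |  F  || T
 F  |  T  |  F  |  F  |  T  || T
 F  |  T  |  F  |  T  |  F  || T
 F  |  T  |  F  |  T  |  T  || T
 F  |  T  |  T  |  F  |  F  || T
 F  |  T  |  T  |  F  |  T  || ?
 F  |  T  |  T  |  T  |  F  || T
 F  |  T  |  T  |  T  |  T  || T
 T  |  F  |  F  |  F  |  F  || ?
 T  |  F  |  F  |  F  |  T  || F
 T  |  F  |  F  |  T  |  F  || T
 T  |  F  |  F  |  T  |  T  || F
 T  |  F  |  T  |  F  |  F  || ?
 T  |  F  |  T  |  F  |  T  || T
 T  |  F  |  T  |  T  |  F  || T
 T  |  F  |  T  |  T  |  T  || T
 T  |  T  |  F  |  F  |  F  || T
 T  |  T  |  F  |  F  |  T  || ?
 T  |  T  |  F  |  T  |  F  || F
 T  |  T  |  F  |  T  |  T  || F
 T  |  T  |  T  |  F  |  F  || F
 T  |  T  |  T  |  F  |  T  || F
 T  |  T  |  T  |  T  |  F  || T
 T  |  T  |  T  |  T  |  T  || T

Row P_1=F, P_2=F, P_3=F, P_4=T, P_5=F: (P_4 ⊕ ((P_5 ∨ P_2 ∨ P_3) ⊕ (P_1 ∧ (P_4 ↔ (P_3 ⊕ P_2))))) = T, (P_2 ↔ (P_2 → P_4)) = F, so the formula = T.
Row P_1=F, P_2=F, P_3=T, P_4=T, P_5=F: (P_4 ⊕ ((P_5 ∨ P_2 ∨ P_3) ⊕ (P_1 ∧ (P_4 ↔ (P_3 ⊕ P_2))))) = F, (P_2 ↔ (P_2 → P_4)) = F, so the formula = F.
Row P_1=F, P_2=T, P_3=T, P_4=F, P_5=T: (P_4 ⊕ ((P_5 ∨ P_2 ∨ P_3) ⊕ (P_1 ∧ (P_4 ↔ (P_3 ⊕ P_2))))) = T, (P_2 ↔ (P_2 → P_4)) = F, so the formula = T.
Row P_1=T, P_2=F, P_3=F, P_4=F, P_5=F: (P_4 ⊕ ((P_5 ∨ P_2 ∨ P_3) ⊕ (P_1 ∧ (P_4 ↔ (P_3 ⊕ P_2))))) = T, (P_2 ↔ (P_2 → P_4)) = F, so the formula = T.
Row P_1=T, P_2=F, P_3=T, P_4=F, P_5=F: (P_4 ⊕ ((P_5 ∨ P_2 ∨ P_3) ⊕ (P_1 ∧ (P_4 ↔ (P_3 ⊕ P_2))))) = T, (P_2 ↔ (P_2 → P_4)) = F, so the formula = T.
Row P_1=T, P_2=T, P_3=F, P_4=F, P_5=T: (P_4 ⊕ ((P_5 ∨ P_2 ∨ P_3) ⊕ (P_1 ∧ (P_4 ↔ (P_3 ⊕ P_2))))) = T, (P_2 ↔ (P_2 → P_4)) = F, so the formula = T.

T, F, T, T, T, T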